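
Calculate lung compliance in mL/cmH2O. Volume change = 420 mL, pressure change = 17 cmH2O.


C = dV / dP
C = 420 / 17
C = 24.71 mL/cmH2O


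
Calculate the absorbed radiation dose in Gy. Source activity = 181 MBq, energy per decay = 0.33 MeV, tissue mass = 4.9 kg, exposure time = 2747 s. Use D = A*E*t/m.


A = 181 MBq = 1.8100e+08 Bq
E = 0.33 MeV = 5.2866e-14 J
D = A*E*t/m = 1.8100e+08*5.2866e-14*2747/4.9
D = 0.005364 Gy


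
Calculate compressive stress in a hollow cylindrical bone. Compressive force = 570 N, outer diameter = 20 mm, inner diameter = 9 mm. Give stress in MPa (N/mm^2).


A = pi*(r_o^2 - r_i^2)
r_o = 10 mm, r_i = 4.5 mm
A = 250.542 mm^2
sigma = F/A = 570 / 250.542
sigma = 2.275 MPa


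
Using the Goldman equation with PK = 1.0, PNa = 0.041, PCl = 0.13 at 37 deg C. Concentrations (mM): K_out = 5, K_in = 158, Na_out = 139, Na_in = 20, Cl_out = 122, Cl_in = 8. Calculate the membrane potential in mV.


Vm = (RT/F)*ln((PK*Ko + PNa*Nao + PCl*Cli)/(PK*Ki + PNa*Nai + PCl*Clo))
Numer = 11.739, Denom = 174.68
Vm = -72.16 mV


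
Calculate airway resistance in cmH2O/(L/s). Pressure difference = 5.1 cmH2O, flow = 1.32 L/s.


R = dP / flow
R = 5.1 / 1.32
R = 3.864 cmH2O/(L/s)


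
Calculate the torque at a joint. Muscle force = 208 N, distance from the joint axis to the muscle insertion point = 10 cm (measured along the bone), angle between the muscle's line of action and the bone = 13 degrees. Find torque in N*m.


Torque = F * d * sin(theta)   (moment arm = d*sin(theta))
d = 10 cm = 0.1 m
Torque = 208 * 0.1 * sin(13)
Torque = 4.679 N*m


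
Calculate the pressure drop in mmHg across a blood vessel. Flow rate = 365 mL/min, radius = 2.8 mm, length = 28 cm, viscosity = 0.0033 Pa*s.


dP = 8*mu*L*Q / (pi*r^4)
Q = 365 mL/min = 6.08333e-06 m^3/s
dP = 232.874 Pa = 232.874 / 133.322 mmHg = 1.747 mmHg


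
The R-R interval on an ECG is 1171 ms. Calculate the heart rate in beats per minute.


HR = 60 / RR_interval(s)
RR = 1171 ms = 1.171 s
HR = 60 / 1.171 = 51.24 bpm


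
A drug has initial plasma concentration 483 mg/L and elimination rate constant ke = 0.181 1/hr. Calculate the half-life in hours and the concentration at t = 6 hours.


t_half = ln(2) / ke = 0.693147 / 0.181 = 3.83 hr
C(t) = C0 * exp(-ke*t) = 483 * exp(-0.181*6)
C(6) = 163 mg/L


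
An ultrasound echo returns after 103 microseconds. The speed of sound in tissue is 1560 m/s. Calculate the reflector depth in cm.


depth = c * t / 2
t = 103 us = 1.0300e-04 s
depth = 1560 * 1.0300e-04 / 2
depth = 0.08034 m = 8.034 cm


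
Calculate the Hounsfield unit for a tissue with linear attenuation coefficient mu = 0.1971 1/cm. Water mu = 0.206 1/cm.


HU = ((mu_tissue - mu_water) / mu_water) * 1000
HU = ((0.1971 - 0.206) / 0.206) * 1000
HU = -43.2


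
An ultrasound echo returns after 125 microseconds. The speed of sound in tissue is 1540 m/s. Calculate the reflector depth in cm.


depth = c * t / 2
t = 125 us = 1.2500e-04 s
depth = 1540 * 1.2500e-04 / 2
depth = 0.09625 m = 9.625 cm


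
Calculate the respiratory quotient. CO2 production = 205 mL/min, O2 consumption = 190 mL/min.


RQ = VCO2 / VO2
RQ = 205 / 190
RQ = 1.079


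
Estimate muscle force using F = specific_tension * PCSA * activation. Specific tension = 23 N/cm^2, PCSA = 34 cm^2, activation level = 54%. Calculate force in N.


F = sigma * PCSA * activation
F = 23 * 34 * 0.54
F = 422.3 N


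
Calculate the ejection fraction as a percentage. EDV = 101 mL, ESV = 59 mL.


SV = EDV - ESV = 101 - 59 = 42 mL
EF = SV/EDV * 100 = 42/101 * 100
EF = 41.58%


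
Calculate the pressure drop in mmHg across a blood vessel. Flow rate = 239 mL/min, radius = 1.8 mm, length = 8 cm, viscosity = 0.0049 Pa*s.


dP = 8*mu*L*Q / (pi*r^4)
Q = 239 mL/min = 3.98333e-06 m^3/s
dP = 378.776 Pa = 378.776 / 133.322 mmHg = 2.841 mmHg


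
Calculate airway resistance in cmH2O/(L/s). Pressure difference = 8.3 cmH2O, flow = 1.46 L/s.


R = dP / flow
R = 8.3 / 1.46
R = 5.685 cmH2O/(L/s)


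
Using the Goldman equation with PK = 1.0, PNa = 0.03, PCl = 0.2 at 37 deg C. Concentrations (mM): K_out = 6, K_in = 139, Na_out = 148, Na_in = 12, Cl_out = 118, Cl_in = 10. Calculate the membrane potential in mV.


Vm = (RT/F)*ln((PK*Ko + PNa*Nao + PCl*Cli)/(PK*Ki + PNa*Nai + PCl*Clo))
Numer = 12.44, Denom = 162.96
Vm = -68.75 mV


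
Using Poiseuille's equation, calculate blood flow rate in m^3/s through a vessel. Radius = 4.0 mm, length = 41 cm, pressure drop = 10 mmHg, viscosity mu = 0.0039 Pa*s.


Q = pi*r^4*dP / (8*mu*L)
r = 0.004 m, L = 0.41 m
dP = 10 mmHg = 1333.22 Pa
Q = 8.3821e-05 m^3/s


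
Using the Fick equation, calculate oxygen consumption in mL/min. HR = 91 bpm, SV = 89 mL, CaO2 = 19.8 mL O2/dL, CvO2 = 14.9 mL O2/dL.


CO = HR*SV = 91*89/1000 = 8.099 L/min
a-v O2 diff = 19.8 - 14.9 = 4.9 mL/dL
VO2 = CO * (CaO2-CvO2) * 10 dL/L
VO2 = 8.099 * 4.9 * 10
VO2 = 396.9 mL/min


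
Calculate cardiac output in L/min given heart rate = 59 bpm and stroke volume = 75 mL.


CO = HR * SV
CO = 59 * 75 / 1000
CO = 4.425 L/min


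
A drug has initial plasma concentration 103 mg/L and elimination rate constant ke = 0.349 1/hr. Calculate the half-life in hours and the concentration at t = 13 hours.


t_half = ln(2) / ke = 0.693147 / 0.349 = 1.986 hr
C(t) = C0 * exp(-ke*t) = 103 * exp(-0.349*13)
C(13) = 1.103 mg/L


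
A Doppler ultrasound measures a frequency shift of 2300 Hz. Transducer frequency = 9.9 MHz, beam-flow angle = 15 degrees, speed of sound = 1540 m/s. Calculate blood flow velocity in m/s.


v = fd * c / (2 * f0 * cos(theta))
v = 2300 * 1540 / (2 * 9.9000e+06 * cos(15))
v = 0.1852 m/s


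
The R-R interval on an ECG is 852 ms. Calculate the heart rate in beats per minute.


HR = 60 / RR_interval(s)
RR = 852 ms = 0.852 s
HR = 60 / 0.852 = 70.42 bpm


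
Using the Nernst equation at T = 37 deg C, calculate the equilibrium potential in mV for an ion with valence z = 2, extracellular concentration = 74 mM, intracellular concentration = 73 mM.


E = (RT/(zF)) * ln(C_out/C_in)
T = 37 + 273.15 = 310.15 K
E = (8.314 * 310.15 / (2 * 96485)) * ln(74/73)
E = 0.1818 mV


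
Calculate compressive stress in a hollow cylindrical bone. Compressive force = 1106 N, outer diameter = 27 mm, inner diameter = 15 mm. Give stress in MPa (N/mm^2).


A = pi*(r_o^2 - r_i^2)
r_o = 13.5 mm, r_i = 7.5 mm
A = 395.841 mm^2
sigma = F/A = 1106 / 395.841
sigma = 2.794 MPa


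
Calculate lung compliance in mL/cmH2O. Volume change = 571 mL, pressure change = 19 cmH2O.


C = dV / dP
C = 571 / 19
C = 30.05 mL/cmH2O


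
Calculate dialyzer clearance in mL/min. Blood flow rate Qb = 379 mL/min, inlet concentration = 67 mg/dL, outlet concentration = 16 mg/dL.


K = Qb * (Cb_in - Cb_out) / Cb_in
K = 379 * (67 - 16) / 67
K = 288.5 mL/min


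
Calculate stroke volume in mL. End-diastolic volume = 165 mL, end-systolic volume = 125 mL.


SV = EDV - ESV
SV = 165 - 125
SV = 40 mL


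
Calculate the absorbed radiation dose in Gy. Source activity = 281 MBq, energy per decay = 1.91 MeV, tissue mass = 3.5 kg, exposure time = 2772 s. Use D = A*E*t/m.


A = 281 MBq = 2.8100e+08 Bq
E = 1.91 MeV = 3.05982e-13 J
D = A*E*t/m = 2.8100e+08*3.05982e-13*2772/3.5
D = 0.0681 Gy


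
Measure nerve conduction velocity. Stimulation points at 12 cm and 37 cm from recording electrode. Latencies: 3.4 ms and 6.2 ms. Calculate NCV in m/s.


Distance = (37 - 12) / 100 = 0.25 m
dt = (6.2 - 3.4) / 1000 = 0.0028 s
NCV = dist / dt = 89.29 m/s


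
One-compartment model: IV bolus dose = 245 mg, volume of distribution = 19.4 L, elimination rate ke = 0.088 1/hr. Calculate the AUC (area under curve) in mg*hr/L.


C0 = Dose/Vd = 245/19.4 = 12.6289 mg/L
AUC = C0/ke = 12.6289/0.088
AUC = 143.5 mg*hr/L


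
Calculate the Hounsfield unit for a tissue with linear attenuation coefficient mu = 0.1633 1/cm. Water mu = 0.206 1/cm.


HU = ((mu_tissue - mu_water) / mu_water) * 1000
HU = ((0.1633 - 0.206) / 0.206) * 1000
HU = -207.3


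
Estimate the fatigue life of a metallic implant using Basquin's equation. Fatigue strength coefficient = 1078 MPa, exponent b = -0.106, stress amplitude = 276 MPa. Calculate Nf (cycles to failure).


sigma_a = sigma_f' * (2Nf)^b
2Nf = (sigma_a/sigma_f')^(1/b)
2Nf = (276/1078)^(1/-0.106)
2Nf = 382090.98
Nf = 1.91e+05


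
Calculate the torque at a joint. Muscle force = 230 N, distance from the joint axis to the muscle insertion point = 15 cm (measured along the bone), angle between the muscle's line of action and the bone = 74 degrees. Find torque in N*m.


Torque = F * d * sin(theta)   (moment arm = d*sin(theta))
d = 15 cm = 0.15 m
Torque = 230 * 0.15 * sin(74)
Torque = 33.16 N*m


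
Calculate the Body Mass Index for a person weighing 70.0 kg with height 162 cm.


BMI = weight / height^2
height = 162 cm = 1.62 m
BMI = 70.0 / 1.62^2
BMI = 26.67 kg/m^2


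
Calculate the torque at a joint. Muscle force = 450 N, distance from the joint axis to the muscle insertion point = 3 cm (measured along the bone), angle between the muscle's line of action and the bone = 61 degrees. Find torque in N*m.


Torque = F * d * sin(theta)   (moment arm = d*sin(theta))
d = 3 cm = 0.03 m
Torque = 450 * 0.03 * sin(61)
Torque = 11.81 N*m


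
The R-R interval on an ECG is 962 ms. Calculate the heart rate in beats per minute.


HR = 60 / RR_interval(s)
RR = 962 ms = 0.962 s
HR = 60 / 0.962 = 62.37 bpm


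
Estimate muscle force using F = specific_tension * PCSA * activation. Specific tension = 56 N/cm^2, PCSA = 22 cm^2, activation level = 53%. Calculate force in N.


F = sigma * PCSA * activation
F = 56 * 22 * 0.53
F = 653 N


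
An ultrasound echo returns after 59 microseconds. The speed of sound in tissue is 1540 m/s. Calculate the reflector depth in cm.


depth = c * t / 2
t = 59 us = 5.9000e-05 s
depth = 1540 * 5.9000e-05 / 2
depth = 0.04543 m = 4.543 cm


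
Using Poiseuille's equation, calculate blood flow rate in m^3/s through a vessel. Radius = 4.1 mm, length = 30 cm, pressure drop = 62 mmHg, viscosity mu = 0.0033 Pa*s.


Q = pi*r^4*dP / (8*mu*L)
r = 0.0041 m, L = 0.3 m
dP = 62 mmHg = 8265.964 Pa
Q = 9.2652e-04 m^3/s


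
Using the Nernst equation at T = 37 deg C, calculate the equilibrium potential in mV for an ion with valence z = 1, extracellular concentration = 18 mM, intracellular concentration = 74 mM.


E = (RT/(zF)) * ln(C_out/C_in)
T = 37 + 273.15 = 310.15 K
E = (8.314 * 310.15 / (1 * 96485)) * ln(18/74)
E = -37.78 mV


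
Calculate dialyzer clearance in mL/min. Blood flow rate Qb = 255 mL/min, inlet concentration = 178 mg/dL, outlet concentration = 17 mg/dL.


K = Qb * (Cb_in - Cb_out) / Cb_in
K = 255 * (178 - 17) / 178
K = 230.6 mL/min


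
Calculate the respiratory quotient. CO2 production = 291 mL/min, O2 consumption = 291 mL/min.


RQ = VCO2 / VO2
RQ = 291 / 291
RQ = 1


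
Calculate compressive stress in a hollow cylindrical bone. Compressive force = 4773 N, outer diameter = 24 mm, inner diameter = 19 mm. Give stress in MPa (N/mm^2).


A = pi*(r_o^2 - r_i^2)
r_o = 12 mm, r_i = 9.5 mm
A = 168.861 mm^2
sigma = F/A = 4773 / 168.861
sigma = 28.27 MPa


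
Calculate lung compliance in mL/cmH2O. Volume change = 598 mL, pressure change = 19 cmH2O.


C = dV / dP
C = 598 / 19
C = 31.47 mL/cmH2O


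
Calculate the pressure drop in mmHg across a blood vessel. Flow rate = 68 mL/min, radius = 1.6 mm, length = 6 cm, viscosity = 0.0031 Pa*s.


dP = 8*mu*L*Q / (pi*r^4)
Q = 68 mL/min = 1.13333e-06 m^3/s
dP = 81.9086 Pa = 81.9086 / 133.322 mmHg = 0.6144 mmHg


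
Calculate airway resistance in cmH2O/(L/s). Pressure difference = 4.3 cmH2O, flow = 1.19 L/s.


R = dP / flow
R = 4.3 / 1.19
R = 3.613 cmH2O/(L/s)


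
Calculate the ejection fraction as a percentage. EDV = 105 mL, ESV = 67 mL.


SV = EDV - ESV = 105 - 67 = 38 mL
EF = SV/EDV * 100 = 38/105 * 100
EF = 36.19%


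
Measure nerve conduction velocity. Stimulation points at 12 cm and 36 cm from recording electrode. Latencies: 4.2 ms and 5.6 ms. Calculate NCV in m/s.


Distance = (36 - 12) / 100 = 0.24 m
dt = (5.6 - 4.2) / 1000 = 0.0014 s
NCV = dist / dt = 171.4 m/s


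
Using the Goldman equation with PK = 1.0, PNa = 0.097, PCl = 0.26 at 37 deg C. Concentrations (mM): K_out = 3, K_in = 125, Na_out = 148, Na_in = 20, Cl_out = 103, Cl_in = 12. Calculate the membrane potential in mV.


Vm = (RT/F)*ln((PK*Ko + PNa*Nao + PCl*Cli)/(PK*Ki + PNa*Nai + PCl*Clo))
Numer = 20.476, Denom = 153.72
Vm = -53.87 mV


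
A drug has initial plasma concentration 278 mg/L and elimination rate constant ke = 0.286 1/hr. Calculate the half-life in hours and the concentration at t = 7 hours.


t_half = ln(2) / ke = 0.693147 / 0.286 = 2.424 hr
C(t) = C0 * exp(-ke*t) = 278 * exp(-0.286*7)
C(7) = 37.55 mg/L


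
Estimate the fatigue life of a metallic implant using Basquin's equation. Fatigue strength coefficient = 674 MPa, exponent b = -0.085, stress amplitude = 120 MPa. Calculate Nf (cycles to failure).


sigma_a = sigma_f' * (2Nf)^b
2Nf = (sigma_a/sigma_f')^(1/b)
2Nf = (120/674)^(1/-0.085)
2Nf = 6.5674366e+08
Nf = 3.2837e+08


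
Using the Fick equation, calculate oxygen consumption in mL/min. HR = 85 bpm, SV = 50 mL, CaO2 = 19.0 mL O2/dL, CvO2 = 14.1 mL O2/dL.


CO = HR*SV = 85*50/1000 = 4.25 L/min
a-v O2 diff = 19.0 - 14.1 = 4.9 mL/dL
VO2 = CO * (CaO2-CvO2) * 10 dL/L
VO2 = 4.25 * 4.9 * 10
VO2 = 208.3 mL/min


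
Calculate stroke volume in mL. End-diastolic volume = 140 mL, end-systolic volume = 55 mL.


SV = EDV - ESV
SV = 140 - 55
SV = 85 mL


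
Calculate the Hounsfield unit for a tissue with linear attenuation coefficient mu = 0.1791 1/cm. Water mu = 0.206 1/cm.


HU = ((mu_tissue - mu_water) / mu_water) * 1000
HU = ((0.1791 - 0.206) / 0.206) * 1000
HU = -130.6


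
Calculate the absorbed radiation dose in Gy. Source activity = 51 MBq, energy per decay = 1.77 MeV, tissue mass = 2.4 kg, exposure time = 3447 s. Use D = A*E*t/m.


A = 51 MBq = 5.1000e+07 Bq
E = 1.77 MeV = 2.83554e-13 J
D = A*E*t/m = 5.1000e+07*2.83554e-13*3447/2.4
D = 0.02077 Gy


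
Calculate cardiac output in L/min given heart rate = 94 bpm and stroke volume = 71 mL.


CO = HR * SV
CO = 94 * 71 / 1000
CO = 6.674 L/min


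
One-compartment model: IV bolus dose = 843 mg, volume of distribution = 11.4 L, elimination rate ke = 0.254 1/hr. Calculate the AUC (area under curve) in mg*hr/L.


C0 = Dose/Vd = 843/11.4 = 73.9474 mg/L
AUC = C0/ke = 73.9474/0.254
AUC = 291.1 mg*hr/L


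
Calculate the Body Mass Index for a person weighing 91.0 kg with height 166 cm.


BMI = weight / height^2
height = 166 cm = 1.66 m
BMI = 91.0 / 1.66^2
BMI = 33.02 kg/m^2


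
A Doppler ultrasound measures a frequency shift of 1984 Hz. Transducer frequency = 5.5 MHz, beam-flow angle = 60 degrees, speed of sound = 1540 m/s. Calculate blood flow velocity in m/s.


v = fd * c / (2 * f0 * cos(theta))
v = 1984 * 1540 / (2 * 5.5000e+06 * cos(60))
v = 0.5555 m/s


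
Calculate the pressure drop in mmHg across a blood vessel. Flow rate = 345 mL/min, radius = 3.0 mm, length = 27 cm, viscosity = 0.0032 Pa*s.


dP = 8*mu*L*Q / (pi*r^4)
Q = 345 mL/min = 5.75e-06 m^3/s
dP = 156.184 Pa = 156.184 / 133.322 mmHg = 1.171 mmHg


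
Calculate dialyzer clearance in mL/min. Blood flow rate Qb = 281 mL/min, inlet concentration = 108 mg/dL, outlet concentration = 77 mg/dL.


K = Qb * (Cb_in - Cb_out) / Cb_in
K = 281 * (108 - 77) / 108
K = 80.66 mL/min


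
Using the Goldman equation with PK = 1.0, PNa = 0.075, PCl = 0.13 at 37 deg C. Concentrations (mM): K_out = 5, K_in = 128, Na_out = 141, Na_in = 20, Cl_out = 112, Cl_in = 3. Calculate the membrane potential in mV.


Vm = (RT/F)*ln((PK*Ko + PNa*Nao + PCl*Cli)/(PK*Ki + PNa*Nai + PCl*Clo))
Numer = 15.965, Denom = 144.06
Vm = -58.79 mV


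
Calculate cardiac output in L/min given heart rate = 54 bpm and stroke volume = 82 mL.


CO = HR * SV
CO = 54 * 82 / 1000
CO = 4.428 L/min


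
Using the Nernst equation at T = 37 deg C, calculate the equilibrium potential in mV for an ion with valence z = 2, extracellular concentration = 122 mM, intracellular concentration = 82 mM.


E = (RT/(zF)) * ln(C_out/C_in)
T = 37 + 273.15 = 310.15 K
E = (8.314 * 310.15 / (2 * 96485)) * ln(122/82)
E = 5.309 mV


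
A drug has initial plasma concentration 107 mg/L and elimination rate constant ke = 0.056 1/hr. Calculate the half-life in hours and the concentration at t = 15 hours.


t_half = ln(2) / ke = 0.693147 / 0.056 = 12.38 hr
C(t) = C0 * exp(-ke*t) = 107 * exp(-0.056*15)
C(15) = 46.19 mg/L


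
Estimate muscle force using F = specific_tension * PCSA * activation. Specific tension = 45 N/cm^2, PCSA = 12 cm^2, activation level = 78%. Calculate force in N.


F = sigma * PCSA * activation
F = 45 * 12 * 0.78
F = 421.2 N


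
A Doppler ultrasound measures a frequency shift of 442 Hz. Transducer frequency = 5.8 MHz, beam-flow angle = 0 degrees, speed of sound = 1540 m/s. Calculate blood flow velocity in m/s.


v = fd * c / (2 * f0 * cos(theta))
v = 442 * 1540 / (2 * 5.8000e+06 * cos(0))
v = 0.05868 m/s


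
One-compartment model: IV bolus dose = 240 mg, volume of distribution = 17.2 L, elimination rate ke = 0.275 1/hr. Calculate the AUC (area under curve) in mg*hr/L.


C0 = Dose/Vd = 240/17.2 = 13.9535 mg/L
AUC = C0/ke = 13.9535/0.275
AUC = 50.74 mg*hr/L


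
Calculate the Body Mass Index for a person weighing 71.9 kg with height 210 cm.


BMI = weight / height^2
height = 210 cm = 2.1 m
BMI = 71.9 / 2.1^2
BMI = 16.3 kg/m^2


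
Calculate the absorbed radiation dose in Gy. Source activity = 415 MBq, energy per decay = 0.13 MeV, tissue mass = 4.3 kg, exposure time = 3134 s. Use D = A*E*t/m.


A = 415 MBq = 4.1500e+08 Bq
E = 0.13 MeV = 2.0826e-14 J
D = A*E*t/m = 4.1500e+08*2.0826e-14*3134/4.3
D = 0.006299 Gy


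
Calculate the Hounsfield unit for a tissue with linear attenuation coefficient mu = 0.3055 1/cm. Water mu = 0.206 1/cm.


HU = ((mu_tissue - mu_water) / mu_water) * 1000
HU = ((0.3055 - 0.206) / 0.206) * 1000
HU = 483


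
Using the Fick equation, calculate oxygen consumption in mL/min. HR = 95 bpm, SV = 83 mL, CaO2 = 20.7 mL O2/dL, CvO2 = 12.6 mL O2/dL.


CO = HR*SV = 95*83/1000 = 7.885 L/min
a-v O2 diff = 20.7 - 12.6 = 8.1 mL/dL
VO2 = CO * (CaO2-CvO2) * 10 dL/L
VO2 = 7.885 * 8.1 * 10
VO2 = 638.7 mL/min


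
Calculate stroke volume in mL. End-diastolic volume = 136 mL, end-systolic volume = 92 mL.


SV = EDV - ESV
SV = 136 - 92
SV = 44 mL


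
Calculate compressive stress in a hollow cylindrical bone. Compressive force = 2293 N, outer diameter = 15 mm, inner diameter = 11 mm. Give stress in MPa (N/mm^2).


A = pi*(r_o^2 - r_i^2)
r_o = 7.5 mm, r_i = 5.5 mm
A = 81.6814 mm^2
sigma = F/A = 2293 / 81.6814
sigma = 28.07 MPa


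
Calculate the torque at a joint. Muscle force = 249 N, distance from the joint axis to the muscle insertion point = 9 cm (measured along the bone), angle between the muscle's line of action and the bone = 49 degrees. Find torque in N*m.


Torque = F * d * sin(theta)   (moment arm = d*sin(theta))
d = 9 cm = 0.09 m
Torque = 249 * 0.09 * sin(49)
Torque = 16.91 N*m


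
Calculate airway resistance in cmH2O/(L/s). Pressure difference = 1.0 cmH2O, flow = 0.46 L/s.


R = dP / flow
R = 1.0 / 0.46
R = 2.174 cmH2O/(L/s)


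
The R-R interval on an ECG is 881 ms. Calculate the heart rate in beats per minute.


HR = 60 / RR_interval(s)
RR = 881 ms = 0.881 s
HR = 60 / 0.881 = 68.1 bpm


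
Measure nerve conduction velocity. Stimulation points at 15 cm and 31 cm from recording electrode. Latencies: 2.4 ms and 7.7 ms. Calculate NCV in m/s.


Distance = (31 - 15) / 100 = 0.16 m
dt = (7.7 - 2.4) / 1000 = 0.0053 s
NCV = dist / dt = 30.19 m/s


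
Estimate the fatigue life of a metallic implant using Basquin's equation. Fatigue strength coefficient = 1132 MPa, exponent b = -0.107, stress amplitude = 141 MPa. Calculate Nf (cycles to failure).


sigma_a = sigma_f' * (2Nf)^b
2Nf = (sigma_a/sigma_f')^(1/b)
2Nf = (141/1132)^(1/-0.107)
2Nf = 2.8474813e+08
Nf = 1.4237e+08


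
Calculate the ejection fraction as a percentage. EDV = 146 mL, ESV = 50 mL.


SV = EDV - ESV = 146 - 50 = 96 mL
EF = SV/EDV * 100 = 96/146 * 100
EF = 65.75%


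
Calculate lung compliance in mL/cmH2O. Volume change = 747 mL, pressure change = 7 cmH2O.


C = dV / dP
C = 747 / 7
C = 106.7 mL/cmH2O


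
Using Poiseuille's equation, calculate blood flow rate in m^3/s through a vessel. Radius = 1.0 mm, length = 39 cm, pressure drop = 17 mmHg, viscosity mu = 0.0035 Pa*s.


Q = pi*r^4*dP / (8*mu*L)
r = 0.001 m, L = 0.39 m
dP = 17 mmHg = 2266.474 Pa
Q = 6.5205e-07 m^3/s


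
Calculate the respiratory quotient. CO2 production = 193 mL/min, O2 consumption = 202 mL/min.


RQ = VCO2 / VO2
RQ = 193 / 202
RQ = 0.9554


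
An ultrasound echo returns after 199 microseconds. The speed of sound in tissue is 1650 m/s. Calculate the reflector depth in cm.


depth = c * t / 2
t = 199 us = 1.9900e-04 s
depth = 1650 * 1.9900e-04 / 2
depth = 0.164175 m = 16.4175 cm


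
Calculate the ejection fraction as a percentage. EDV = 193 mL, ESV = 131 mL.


SV = EDV - ESV = 193 - 131 = 62 mL
EF = SV/EDV * 100 = 62/193 * 100
EF = 32.12%


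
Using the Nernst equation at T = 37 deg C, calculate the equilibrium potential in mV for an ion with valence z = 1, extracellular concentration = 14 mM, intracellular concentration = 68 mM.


E = (RT/(zF)) * ln(C_out/C_in)
T = 37 + 273.15 = 310.15 K
E = (8.314 * 310.15 / (1 * 96485)) * ln(14/68)
E = -42.24 mV


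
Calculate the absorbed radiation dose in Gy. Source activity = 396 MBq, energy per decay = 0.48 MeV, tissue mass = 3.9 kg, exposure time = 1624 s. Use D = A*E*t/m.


A = 396 MBq = 3.9600e+08 Bq
E = 0.48 MeV = 7.6896e-14 J
D = A*E*t/m = 3.9600e+08*7.6896e-14*1624/3.9
D = 0.01268 Gy


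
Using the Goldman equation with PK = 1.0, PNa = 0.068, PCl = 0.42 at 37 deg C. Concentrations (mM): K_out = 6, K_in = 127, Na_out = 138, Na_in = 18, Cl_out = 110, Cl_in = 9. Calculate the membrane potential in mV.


Vm = (RT/F)*ln((PK*Ko + PNa*Nao + PCl*Cli)/(PK*Ki + PNa*Nai + PCl*Clo))
Numer = 19.164, Denom = 174.424
Vm = -59.02 mV


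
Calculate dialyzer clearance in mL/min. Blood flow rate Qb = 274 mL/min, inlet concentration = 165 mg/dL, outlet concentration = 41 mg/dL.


K = Qb * (Cb_in - Cb_out) / Cb_in
K = 274 * (165 - 41) / 165
K = 205.9 mL/min


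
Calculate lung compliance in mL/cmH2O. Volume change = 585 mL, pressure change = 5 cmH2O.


C = dV / dP
C = 585 / 5
C = 117 mL/cmH2O


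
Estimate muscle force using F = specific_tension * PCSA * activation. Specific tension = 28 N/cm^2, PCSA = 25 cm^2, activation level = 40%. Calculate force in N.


F = sigma * PCSA * activation
F = 28 * 25 * 0.4
F = 280 N


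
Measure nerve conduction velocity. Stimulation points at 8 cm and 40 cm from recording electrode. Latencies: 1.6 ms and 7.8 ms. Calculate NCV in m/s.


Distance = (40 - 8) / 100 = 0.32 m
dt = (7.8 - 1.6) / 1000 = 0.0062 s
NCV = dist / dt = 51.61 m/s


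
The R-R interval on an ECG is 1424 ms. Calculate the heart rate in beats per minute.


HR = 60 / RR_interval(s)
RR = 1424 ms = 1.424 s
HR = 60 / 1.424 = 42.13 bpm


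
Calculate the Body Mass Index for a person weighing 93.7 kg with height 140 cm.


BMI = weight / height^2
height = 140 cm = 1.4 m
BMI = 93.7 / 1.4^2
BMI = 47.81 kg/m^2


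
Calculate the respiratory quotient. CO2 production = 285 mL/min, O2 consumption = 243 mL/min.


RQ = VCO2 / VO2
RQ = 285 / 243
RQ = 1.173


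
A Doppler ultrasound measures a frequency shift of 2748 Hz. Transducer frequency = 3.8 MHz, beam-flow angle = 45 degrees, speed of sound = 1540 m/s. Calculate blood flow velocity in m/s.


v = fd * c / (2 * f0 * cos(theta))
v = 2748 * 1540 / (2 * 3.8000e+06 * cos(45))
v = 0.7875 m/s


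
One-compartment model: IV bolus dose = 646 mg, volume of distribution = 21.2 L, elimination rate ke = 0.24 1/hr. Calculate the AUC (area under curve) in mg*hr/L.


C0 = Dose/Vd = 646/21.2 = 30.4717 mg/L
AUC = C0/ke = 30.4717/0.24
AUC = 127 mg*hr/L


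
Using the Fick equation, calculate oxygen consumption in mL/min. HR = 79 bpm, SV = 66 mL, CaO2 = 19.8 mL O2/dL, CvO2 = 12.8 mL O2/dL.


CO = HR*SV = 79*66/1000 = 5.214 L/min
a-v O2 diff = 19.8 - 12.8 = 7 mL/dL
VO2 = CO * (CaO2-CvO2) * 10 dL/L
VO2 = 5.214 * 7 * 10
VO2 = 365 mL/min


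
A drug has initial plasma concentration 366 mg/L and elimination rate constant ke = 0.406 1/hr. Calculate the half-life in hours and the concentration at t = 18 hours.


t_half = ln(2) / ke = 0.693147 / 0.406 = 1.707 hr
C(t) = C0 * exp(-ke*t) = 366 * exp(-0.406*18)
C(18) = 0.2453 mg/L


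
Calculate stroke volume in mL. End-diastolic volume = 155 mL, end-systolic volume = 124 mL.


SV = EDV - ESV
SV = 155 - 124
SV = 31 mL


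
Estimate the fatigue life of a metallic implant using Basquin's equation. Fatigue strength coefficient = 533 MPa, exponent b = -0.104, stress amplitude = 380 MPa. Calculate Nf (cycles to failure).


sigma_a = sigma_f' * (2Nf)^b
2Nf = (sigma_a/sigma_f')^(1/b)
2Nf = (380/533)^(1/-0.104)
2Nf = 25.877323
Nf = 12.94


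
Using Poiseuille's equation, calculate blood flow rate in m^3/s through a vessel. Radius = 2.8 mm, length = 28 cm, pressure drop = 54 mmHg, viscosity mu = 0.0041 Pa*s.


Q = pi*r^4*dP / (8*mu*L)
r = 0.0028 m, L = 0.28 m
dP = 54 mmHg = 7199.388 Pa
Q = 1.5137e-04 m^3/s


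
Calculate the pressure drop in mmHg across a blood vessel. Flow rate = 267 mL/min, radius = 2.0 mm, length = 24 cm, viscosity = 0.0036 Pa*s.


dP = 8*mu*L*Q / (pi*r^4)
Q = 267 mL/min = 4.45e-06 m^3/s
dP = 611.919 Pa = 611.919 / 133.322 mmHg = 4.59 mmHg


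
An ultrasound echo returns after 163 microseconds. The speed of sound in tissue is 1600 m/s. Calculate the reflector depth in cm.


depth = c * t / 2
t = 163 us = 1.6300e-04 s
depth = 1600 * 1.6300e-04 / 2
depth = 0.1304 m = 13.04 cm


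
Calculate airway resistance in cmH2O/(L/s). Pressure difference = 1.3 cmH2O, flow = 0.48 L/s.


R = dP / flow
R = 1.3 / 0.48
R = 2.708 cmH2O/(L/s)


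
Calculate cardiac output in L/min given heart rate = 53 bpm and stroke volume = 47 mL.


CO = HR * SV
CO = 53 * 47 / 1000
CO = 2.491 L/min


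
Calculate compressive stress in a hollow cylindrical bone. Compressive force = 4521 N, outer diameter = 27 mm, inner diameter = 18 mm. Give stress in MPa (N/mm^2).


A = pi*(r_o^2 - r_i^2)
r_o = 13.5 mm, r_i = 9 mm
A = 318.086 mm^2
sigma = F/A = 4521 / 318.086
sigma = 14.21 MPa


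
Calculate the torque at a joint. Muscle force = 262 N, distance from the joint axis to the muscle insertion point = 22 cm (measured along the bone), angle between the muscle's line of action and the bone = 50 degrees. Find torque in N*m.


Torque = F * d * sin(theta)   (moment arm = d*sin(theta))
d = 22 cm = 0.22 m
Torque = 262 * 0.22 * sin(50)
Torque = 44.15 N*m


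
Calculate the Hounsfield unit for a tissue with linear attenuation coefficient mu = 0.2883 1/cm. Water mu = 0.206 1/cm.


HU = ((mu_tissue - mu_water) / mu_water) * 1000
HU = ((0.2883 - 0.206) / 0.206) * 1000
HU = 399.5


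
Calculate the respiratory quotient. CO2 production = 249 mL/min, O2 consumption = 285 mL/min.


RQ = VCO2 / VO2
RQ = 249 / 285
RQ = 0.8737


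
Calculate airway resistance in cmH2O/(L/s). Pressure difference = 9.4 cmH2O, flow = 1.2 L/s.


R = dP / flow
R = 9.4 / 1.2
R = 7.833 cmH2O/(L/s)


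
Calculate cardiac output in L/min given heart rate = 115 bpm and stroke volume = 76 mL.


CO = HR * SV
CO = 115 * 76 / 1000
CO = 8.74 L/min


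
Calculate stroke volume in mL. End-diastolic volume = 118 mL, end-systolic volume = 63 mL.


SV = EDV - ESV
SV = 118 - 63
SV = 55 mL


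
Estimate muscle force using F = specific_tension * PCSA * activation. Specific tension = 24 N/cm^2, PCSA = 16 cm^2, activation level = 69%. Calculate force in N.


F = sigma * PCSA * activation
F = 24 * 16 * 0.69
F = 265 N


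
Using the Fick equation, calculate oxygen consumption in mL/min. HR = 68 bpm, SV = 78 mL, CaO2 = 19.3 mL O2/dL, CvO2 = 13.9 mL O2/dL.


CO = HR*SV = 68*78/1000 = 5.304 L/min
a-v O2 diff = 19.3 - 13.9 = 5.4 mL/dL
VO2 = CO * (CaO2-CvO2) * 10 dL/L
VO2 = 5.304 * 5.4 * 10
VO2 = 286.4 mL/min


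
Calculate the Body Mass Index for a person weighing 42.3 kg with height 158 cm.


BMI = weight / height^2
height = 158 cm = 1.58 m
BMI = 42.3 / 1.58^2
BMI = 16.94 kg/m^2


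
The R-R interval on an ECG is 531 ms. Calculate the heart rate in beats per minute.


HR = 60 / RR_interval(s)
RR = 531 ms = 0.531 s
HR = 60 / 0.531 = 113 bpm


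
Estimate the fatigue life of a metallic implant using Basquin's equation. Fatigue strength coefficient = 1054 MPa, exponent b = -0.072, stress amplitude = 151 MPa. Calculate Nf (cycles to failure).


sigma_a = sigma_f' * (2Nf)^b
2Nf = (sigma_a/sigma_f')^(1/b)
2Nf = (151/1054)^(1/-0.072)
2Nf = 5.2520477e+11
Nf = 2.6260e+11


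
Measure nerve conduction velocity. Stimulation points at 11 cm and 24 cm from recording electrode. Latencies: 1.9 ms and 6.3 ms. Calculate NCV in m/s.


Distance = (24 - 11) / 100 = 0.13 m
dt = (6.3 - 1.9) / 1000 = 0.0044 s
NCV = dist / dt = 29.55 m/s


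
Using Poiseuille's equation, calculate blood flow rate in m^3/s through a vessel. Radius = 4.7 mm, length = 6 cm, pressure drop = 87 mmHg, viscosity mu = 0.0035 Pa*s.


Q = pi*r^4*dP / (8*mu*L)
r = 0.0047 m, L = 0.06 m
dP = 87 mmHg = 11599.014 Pa
Q = 0.01058 m^3/s


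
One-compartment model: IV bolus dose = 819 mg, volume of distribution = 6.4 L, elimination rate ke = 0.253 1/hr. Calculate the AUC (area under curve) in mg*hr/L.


C0 = Dose/Vd = 819/6.4 = 127.969 mg/L
AUC = C0/ke = 127.969/0.253
AUC = 505.8 mg*hr/L


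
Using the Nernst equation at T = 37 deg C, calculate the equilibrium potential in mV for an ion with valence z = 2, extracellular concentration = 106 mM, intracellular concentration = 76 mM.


E = (RT/(zF)) * ln(C_out/C_in)
T = 37 + 273.15 = 310.15 K
E = (8.314 * 310.15 / (2 * 96485)) * ln(106/76)
E = 4.446 mV


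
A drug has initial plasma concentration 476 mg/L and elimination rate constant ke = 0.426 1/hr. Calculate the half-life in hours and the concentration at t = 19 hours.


t_half = ln(2) / ke = 0.693147 / 0.426 = 1.627 hr
C(t) = C0 * exp(-ke*t) = 476 * exp(-0.426*19)
C(19) = 0.1454 mg/L


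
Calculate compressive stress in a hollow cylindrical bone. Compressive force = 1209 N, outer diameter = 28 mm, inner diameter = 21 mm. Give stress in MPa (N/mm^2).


A = pi*(r_o^2 - r_i^2)
r_o = 14 mm, r_i = 10.5 mm
A = 269.392 mm^2
sigma = F/A = 1209 / 269.392
sigma = 4.488 MPa


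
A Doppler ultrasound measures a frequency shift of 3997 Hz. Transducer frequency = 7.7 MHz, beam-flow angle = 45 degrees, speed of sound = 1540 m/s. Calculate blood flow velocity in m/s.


v = fd * c / (2 * f0 * cos(theta))
v = 3997 * 1540 / (2 * 7.7000e+06 * cos(45))
v = 0.5653 m/s


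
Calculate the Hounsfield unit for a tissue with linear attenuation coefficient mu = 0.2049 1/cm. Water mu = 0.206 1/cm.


HU = ((mu_tissue - mu_water) / mu_water) * 1000
HU = ((0.2049 - 0.206) / 0.206) * 1000
HU = -5.34


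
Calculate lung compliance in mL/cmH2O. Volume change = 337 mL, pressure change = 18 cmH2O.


C = dV / dP
C = 337 / 18
C = 18.72 mL/cmH2O


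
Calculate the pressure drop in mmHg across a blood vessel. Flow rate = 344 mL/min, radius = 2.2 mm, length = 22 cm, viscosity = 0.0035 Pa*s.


dP = 8*mu*L*Q / (pi*r^4)
Q = 344 mL/min = 5.73333e-06 m^3/s
dP = 479.896 Pa = 479.896 / 133.322 mmHg = 3.6 mmHg


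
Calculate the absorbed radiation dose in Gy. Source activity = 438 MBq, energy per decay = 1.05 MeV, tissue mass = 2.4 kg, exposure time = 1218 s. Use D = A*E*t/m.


A = 438 MBq = 4.3800e+08 Bq
E = 1.05 MeV = 1.6821e-13 J
D = A*E*t/m = 4.3800e+08*1.6821e-13*1218/2.4
D = 0.03739 Gy


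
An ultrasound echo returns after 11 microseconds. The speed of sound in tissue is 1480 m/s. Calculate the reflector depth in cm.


depth = c * t / 2
t = 11 us = 1.1000e-05 s
depth = 1480 * 1.1000e-05 / 2
depth = 0.00814 m = 0.814 cm


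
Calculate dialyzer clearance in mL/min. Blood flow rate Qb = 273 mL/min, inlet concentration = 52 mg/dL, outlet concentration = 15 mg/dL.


K = Qb * (Cb_in - Cb_out) / Cb_in
K = 273 * (52 - 15) / 52
K = 194.2 mL/min


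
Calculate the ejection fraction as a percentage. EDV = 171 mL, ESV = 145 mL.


SV = EDV - ESV = 171 - 145 = 26 mL
EF = SV/EDV * 100 = 26/171 * 100
EF = 15.2%


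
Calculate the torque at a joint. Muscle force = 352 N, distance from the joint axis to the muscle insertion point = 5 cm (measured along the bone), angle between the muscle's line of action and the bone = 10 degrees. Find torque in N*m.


Torque = F * d * sin(theta)   (moment arm = d*sin(theta))
d = 5 cm = 0.05 m
Torque = 352 * 0.05 * sin(10)
Torque = 3.056 N*m


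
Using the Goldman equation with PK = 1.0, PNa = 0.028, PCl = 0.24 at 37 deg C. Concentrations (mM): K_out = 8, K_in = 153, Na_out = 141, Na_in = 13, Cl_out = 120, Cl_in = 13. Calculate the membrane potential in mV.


Vm = (RT/F)*ln((PK*Ko + PNa*Nao + PCl*Cli)/(PK*Ki + PNa*Nai + PCl*Clo))
Numer = 15.068, Denom = 182.164
Vm = -66.61 mV


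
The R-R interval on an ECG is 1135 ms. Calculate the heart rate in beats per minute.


HR = 60 / RR_interval(s)
RR = 1135 ms = 1.135 s
HR = 60 / 1.135 = 52.86 bpm


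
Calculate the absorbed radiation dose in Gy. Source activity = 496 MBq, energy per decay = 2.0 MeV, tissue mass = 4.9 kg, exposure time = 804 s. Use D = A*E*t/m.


A = 496 MBq = 4.9600e+08 Bq
E = 2.0 MeV = 3.204e-13 J
D = A*E*t/m = 4.9600e+08*3.204e-13*804/4.9
D = 0.02608 Gy


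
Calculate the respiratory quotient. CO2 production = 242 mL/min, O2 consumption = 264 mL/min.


RQ = VCO2 / VO2
RQ = 242 / 264
RQ = 0.9167


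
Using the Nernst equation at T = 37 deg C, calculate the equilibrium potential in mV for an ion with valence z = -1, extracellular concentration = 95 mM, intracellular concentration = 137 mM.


E = (RT/(zF)) * ln(C_out/C_in)
T = 37 + 273.15 = 310.15 K
E = (8.314 * 310.15 / (-1 * 96485)) * ln(95/137)
E = 9.784 mV


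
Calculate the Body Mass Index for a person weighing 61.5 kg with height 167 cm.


BMI = weight / height^2
height = 167 cm = 1.67 m
BMI = 61.5 / 1.67^2
BMI = 22.05 kg/m^2


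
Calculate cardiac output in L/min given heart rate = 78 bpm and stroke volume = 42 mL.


CO = HR * SV
CO = 78 * 42 / 1000
CO = 3.276 L/min


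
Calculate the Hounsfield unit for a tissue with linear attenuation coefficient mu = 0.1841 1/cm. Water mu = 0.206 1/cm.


HU = ((mu_tissue - mu_water) / mu_water) * 1000
HU = ((0.1841 - 0.206) / 0.206) * 1000
HU = -106.3


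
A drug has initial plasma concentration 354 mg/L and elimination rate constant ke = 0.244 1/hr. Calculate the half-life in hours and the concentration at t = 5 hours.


t_half = ln(2) / ke = 0.693147 / 0.244 = 2.841 hr
C(t) = C0 * exp(-ke*t) = 354 * exp(-0.244*5)
C(5) = 104.5 mg/L


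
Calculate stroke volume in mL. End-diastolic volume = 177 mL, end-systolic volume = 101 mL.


SV = EDV - ESV
SV = 177 - 101
SV = 76 mL


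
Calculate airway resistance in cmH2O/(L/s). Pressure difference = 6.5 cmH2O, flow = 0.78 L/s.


R = dP / flow
R = 6.5 / 0.78
R = 8.333 cmH2O/(L/s)


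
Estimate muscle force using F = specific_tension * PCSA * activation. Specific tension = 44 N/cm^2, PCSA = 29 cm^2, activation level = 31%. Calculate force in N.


F = sigma * PCSA * activation
F = 44 * 29 * 0.31
F = 395.6 N


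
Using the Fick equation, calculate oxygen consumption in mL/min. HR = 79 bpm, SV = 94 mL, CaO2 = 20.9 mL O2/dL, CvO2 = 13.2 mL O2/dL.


CO = HR*SV = 79*94/1000 = 7.426 L/min
a-v O2 diff = 20.9 - 13.2 = 7.7 mL/dL
VO2 = CO * (CaO2-CvO2) * 10 dL/L
VO2 = 7.426 * 7.7 * 10
VO2 = 571.8 mL/min


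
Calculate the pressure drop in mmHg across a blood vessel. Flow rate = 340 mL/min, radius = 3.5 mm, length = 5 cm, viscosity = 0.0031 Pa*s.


dP = 8*mu*L*Q / (pi*r^4)
Q = 340 mL/min = 5.66667e-06 m^3/s
dP = 14.9048 Pa = 14.9048 / 133.322 mmHg = 0.1118 mmHg


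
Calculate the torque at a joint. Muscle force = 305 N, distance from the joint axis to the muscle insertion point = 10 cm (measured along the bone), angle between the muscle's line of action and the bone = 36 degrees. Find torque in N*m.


Torque = F * d * sin(theta)   (moment arm = d*sin(theta))
d = 10 cm = 0.1 m
Torque = 305 * 0.1 * sin(36)
Torque = 17.93 N*m


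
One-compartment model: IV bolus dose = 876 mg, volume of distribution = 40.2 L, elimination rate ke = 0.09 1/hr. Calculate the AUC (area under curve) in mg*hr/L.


C0 = Dose/Vd = 876/40.2 = 21.791 mg/L
AUC = C0/ke = 21.791/0.09
AUC = 242.1 mg*hr/L


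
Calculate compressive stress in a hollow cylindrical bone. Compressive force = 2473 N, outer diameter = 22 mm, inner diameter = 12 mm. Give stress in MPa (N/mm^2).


A = pi*(r_o^2 - r_i^2)
r_o = 11 mm, r_i = 6 mm
A = 267.035 mm^2
sigma = F/A = 2473 / 267.035
sigma = 9.261 MPa


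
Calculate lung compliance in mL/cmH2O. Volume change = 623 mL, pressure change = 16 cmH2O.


C = dV / dP
C = 623 / 16
C = 38.94 mL/cmH2O


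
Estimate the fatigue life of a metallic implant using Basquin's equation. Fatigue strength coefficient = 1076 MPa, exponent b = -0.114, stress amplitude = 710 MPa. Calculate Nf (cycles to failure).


sigma_a = sigma_f' * (2Nf)^b
2Nf = (sigma_a/sigma_f')^(1/b)
2Nf = (710/1076)^(1/-0.114)
2Nf = 38.353618
Nf = 19.18


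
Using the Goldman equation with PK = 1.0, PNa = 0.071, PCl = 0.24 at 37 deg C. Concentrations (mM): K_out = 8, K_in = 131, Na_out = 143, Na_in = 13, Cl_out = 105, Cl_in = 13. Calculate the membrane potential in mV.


Vm = (RT/F)*ln((PK*Ko + PNa*Nao + PCl*Cli)/(PK*Ki + PNa*Nai + PCl*Clo))
Numer = 21.273, Denom = 157.123
Vm = -53.44 mV


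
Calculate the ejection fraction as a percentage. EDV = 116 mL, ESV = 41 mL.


SV = EDV - ESV = 116 - 41 = 75 mL
EF = SV/EDV * 100 = 75/116 * 100
EF = 64.66%


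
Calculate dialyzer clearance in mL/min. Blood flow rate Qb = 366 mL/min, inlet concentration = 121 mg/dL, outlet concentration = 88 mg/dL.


K = Qb * (Cb_in - Cb_out) / Cb_in
K = 366 * (121 - 88) / 121
K = 99.82 mL/min


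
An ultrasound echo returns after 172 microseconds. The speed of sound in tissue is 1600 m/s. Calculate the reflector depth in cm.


depth = c * t / 2
t = 172 us = 1.7200e-04 s
depth = 1600 * 1.7200e-04 / 2
depth = 0.1376 m = 13.76 cm


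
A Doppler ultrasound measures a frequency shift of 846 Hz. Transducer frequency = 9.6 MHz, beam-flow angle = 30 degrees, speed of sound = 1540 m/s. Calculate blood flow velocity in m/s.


v = fd * c / (2 * f0 * cos(theta))
v = 846 * 1540 / (2 * 9.6000e+06 * cos(30))
v = 0.07835 m/s


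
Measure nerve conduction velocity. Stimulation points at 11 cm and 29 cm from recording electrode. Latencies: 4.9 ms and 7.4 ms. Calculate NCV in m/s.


Distance = (29 - 11) / 100 = 0.18 m
dt = (7.4 - 4.9) / 1000 = 0.0025 s
NCV = dist / dt = 72 m/s


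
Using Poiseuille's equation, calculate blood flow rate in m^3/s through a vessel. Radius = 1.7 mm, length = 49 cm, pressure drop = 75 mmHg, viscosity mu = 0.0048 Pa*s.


Q = pi*r^4*dP / (8*mu*L)
r = 0.0017 m, L = 0.49 m
dP = 75 mmHg = 9999.15 Pa
Q = 1.3944e-05 m^3/s


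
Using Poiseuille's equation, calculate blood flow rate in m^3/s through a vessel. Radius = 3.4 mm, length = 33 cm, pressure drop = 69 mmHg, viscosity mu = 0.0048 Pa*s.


Q = pi*r^4*dP / (8*mu*L)
r = 0.0034 m, L = 0.33 m
dP = 69 mmHg = 9199.218 Pa
Q = 3.0477e-04 m^3/s


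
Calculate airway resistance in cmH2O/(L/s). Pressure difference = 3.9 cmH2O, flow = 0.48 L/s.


R = dP / flow
R = 3.9 / 0.48
R = 8.125 cmH2O/(L/s)
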